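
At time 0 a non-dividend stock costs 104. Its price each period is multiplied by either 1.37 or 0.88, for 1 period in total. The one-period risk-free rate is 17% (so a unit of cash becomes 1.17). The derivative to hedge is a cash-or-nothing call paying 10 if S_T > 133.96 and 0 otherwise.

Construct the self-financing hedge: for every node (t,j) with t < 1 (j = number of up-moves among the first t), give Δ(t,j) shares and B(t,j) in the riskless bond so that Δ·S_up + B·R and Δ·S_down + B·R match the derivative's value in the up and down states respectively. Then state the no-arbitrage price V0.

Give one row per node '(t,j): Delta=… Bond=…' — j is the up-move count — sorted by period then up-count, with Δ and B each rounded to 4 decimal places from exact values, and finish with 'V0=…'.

Since d<R<u, set p* = (R−d)/(u−d) = 0.5918; price each node as the discounted p*-expectation of its children.
At expiry t=1: V(1,0)=0.0000, V(1,1)=10.0000
(0,0): S=104.0000. Δ = (V_up−V_dn)/(S_up−S_dn) = (10.0000−0.0000)/(142.4800−91.5200) = 0.1962. V = [p*·10.0000 + (1−p*)·0.0000]/1.17 = 5.0584. B = V − Δ·S = -15.3497.
Self-financing check: at every node Δ·S+B equals the discounted successor values.

(0,0): Delta=0.1962 Bond=-15.3497
V0=5.0584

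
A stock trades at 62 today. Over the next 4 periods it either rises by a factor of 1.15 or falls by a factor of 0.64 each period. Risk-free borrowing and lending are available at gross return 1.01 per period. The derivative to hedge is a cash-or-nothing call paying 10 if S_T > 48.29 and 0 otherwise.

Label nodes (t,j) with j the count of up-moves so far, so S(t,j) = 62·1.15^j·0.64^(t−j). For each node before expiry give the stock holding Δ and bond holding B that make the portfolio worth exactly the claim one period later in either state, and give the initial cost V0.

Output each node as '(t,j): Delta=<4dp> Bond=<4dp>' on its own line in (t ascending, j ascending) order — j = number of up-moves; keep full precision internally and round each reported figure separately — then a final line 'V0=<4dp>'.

(0,0): Delta=0.1331 Bond=-1.5576
(1,0): Delta=0.2550 Bond=-6.4107
(1,1): Delta=0.1074 Bond=0.2572
(2,0): Delta=0.0000 Bond=0.0000
(2,1): Delta=0.3087 Bond=-8.9248
(2,2): Delta=0.0650 Bond=3.7350
(3,0): Delta=0.0000 Bond=0.0000
(3,1): Delta=0.0000 Bond=0.0000
(3,2): Delta=0.3736 Bond=-12.4248
(3,3): Delta=0.0000 Bond=9.9010
V0=6.6915

The replicating-portfolio and risk-neutral prices coincide; use p* = (1.01−0.64)/(1.15−0.64) = 0.7255 for the latter.
At expiry t=4: V(4,0)=0.0000, V(4,1)=0.0000, V(4,2)=0.0000, V(4,3)=10.0000, V(4,4)=10.0000
(3,0): S=16.2529. Δ = (V_up−V_dn)/(S_up−S_dn) = (0.0000−0.0000)/(18.6909−10.4019) = 0.0000. V = [p*·0.0000 + (1−p*)·0.0000]/1.01 = 0.0000. B = V − Δ·S = 0.0000.
(3,1): S=29.2045. Δ = (V_up−V_dn)/(S_up−S_dn) = (0.0000−0.0000)/(33.5852−18.6909) = 0.0000. V = [p*·0.0000 + (1−p*)·0.0000]/1.01 = 0.0000. B = V − Δ·S = 0.0000.
(3,2): S=52.4768. Δ = (V_up−V_dn)/(S_up−S_dn) = (10.0000−0.0000)/(60.3483−33.5852) = 0.3736. V = [p*·10.0000 + (1−p*)·0.0000]/1.01 = 7.1831. B = V − Δ·S = -12.4248.
(3,3): S=94.2942. Δ = (V_up−V_dn)/(S_up−S_dn) = (10.0000−10.0000)/(108.4384−60.3483) = 0.0000. V = [p*·10.0000 + (1−p*)·10.0000]/1.01 = 9.9010. B = V − Δ·S = 9.9010.
(2,0): S=25.3952. Δ = (V_up−V_dn)/(S_up−S_dn) = (0.0000−0.0000)/(29.2045−16.2529) = 0.0000. V = [p*·0.0000 + (1−p*)·0.0000]/1.01 = 0.0000. B = V − Δ·S = 0.0000.
(2,1): S=45.6320. Δ = (V_up−V_dn)/(S_up−S_dn) = (7.1831−0.0000)/(52.4768−29.2045) = 0.3087. V = [p*·7.1831 + (1−p*)·0.0000]/1.01 = 5.1597. B = V − Δ·S = -8.9248.
(2,2): S=81.9950. Δ = (V_up−V_dn)/(S_up−S_dn) = (9.9010−7.1831)/(94.2942−52.4768) = 0.0650. V = [p*·9.9010 + (1−p*)·7.1831]/1.01 = 9.0643. B = V − Δ·S = 3.7350.
(1,0): S=39.6800. Δ = (V_up−V_dn)/(S_up−S_dn) = (5.1597−0.0000)/(45.6320−25.3952) = 0.2550. V = [p*·5.1597 + (1−p*)·0.0000]/1.01 = 3.7062. B = V − Δ·S = -6.4107.
(1,1): S=71.3000. Δ = (V_up−V_dn)/(S_up−S_dn) = (9.0643−5.1597)/(81.9950−45.6320) = 0.1074. V = [p*·9.0643 + (1−p*)·5.1597]/1.01 = 7.9133. B = V − Δ·S = 0.2572.
(0,0): S=62.0000. Δ = (V_up−V_dn)/(S_up−S_dn) = (7.9133−3.7062)/(71.3000−39.6800) = 0.1331. V = [p*·7.9133 + (1−p*)·3.7062]/1.01 = 6.6915. B = V − Δ·S = -1.5576.
The time-0 hedge costs 6.6915, which is the no-arbitrage price.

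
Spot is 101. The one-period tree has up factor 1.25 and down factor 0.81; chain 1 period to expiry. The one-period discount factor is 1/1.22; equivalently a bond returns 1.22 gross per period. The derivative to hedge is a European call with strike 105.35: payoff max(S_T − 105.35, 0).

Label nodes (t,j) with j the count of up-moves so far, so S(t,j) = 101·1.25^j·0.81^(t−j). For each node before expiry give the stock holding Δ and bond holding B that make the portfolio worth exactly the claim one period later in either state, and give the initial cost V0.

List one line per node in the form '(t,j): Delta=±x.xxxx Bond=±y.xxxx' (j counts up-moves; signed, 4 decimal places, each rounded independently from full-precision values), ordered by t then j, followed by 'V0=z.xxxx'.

(0,0): Delta=0.4703 Bond=-31.5369
V0=15.9631

Since d<R<u, set p* = (R−d)/(u−d) = 0.9318; price each node as the discounted p*-expectation of its children.
Terminal values V(1,·): V(1,0)=0.0000, V(1,1)=20.9000
  t=0,j=0: stock 101.0000 → up 126.2500 (V=20.9000), down 81.8100 (V=0.0000). Price 15.9631; hedge Δ=0.4703, bond B=-31.5369.
Check: Δ(0,0)·S0 + B(0,0) = 15.9631 = V0.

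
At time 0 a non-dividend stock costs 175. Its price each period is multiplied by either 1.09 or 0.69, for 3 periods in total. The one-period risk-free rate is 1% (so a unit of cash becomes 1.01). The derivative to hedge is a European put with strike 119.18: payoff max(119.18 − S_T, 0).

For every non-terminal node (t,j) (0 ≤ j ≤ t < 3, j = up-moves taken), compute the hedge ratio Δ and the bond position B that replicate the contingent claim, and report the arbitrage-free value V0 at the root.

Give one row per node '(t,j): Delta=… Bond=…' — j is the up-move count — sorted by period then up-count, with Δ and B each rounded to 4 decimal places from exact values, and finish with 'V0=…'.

No-arbitrage ⇒ martingale measure with p* = (R−d)/(u−d) = 0.8000.
Payoff layer (t=3): V(3,0)=61.6909, V(3,1)=28.3639, V(3,2)=0.0000, V(3,3)=0.0000
Node (2,0) S=83.3175: V=(p*·28.3639+(1−p*)·61.6909)/1.01=34.6825; Δ=(28.3639−61.6909)/(90.8161−57.4891)=-1.0000; B=V−Δ·S=118.0000
Node (2,1) S=131.6175: V=(p*·0.0000+(1−p*)·28.3639)/1.01=5.6166; Δ=(0.0000−28.3639)/(143.4631−90.8161)=-0.5388; B=V−Δ·S=76.5264
Node (2,2) S=207.9175: V=(p*·0.0000+(1−p*)·0.0000)/1.01=0.0000; Δ=(0.0000−0.0000)/(226.6301−143.4631)=0.0000; B=V−Δ·S=0.0000
Node (1,0) S=120.7500: V=(p*·5.6166+(1−p*)·34.6825)/1.01=11.3166; Δ=(5.6166−34.6825)/(131.6175−83.3175)=-0.6018; B=V−Δ·S=83.9813
Node (1,1) S=190.7500: V=(p*·0.0000+(1−p*)·5.6166)/1.01=1.1122; Δ=(0.0000−5.6166)/(207.9175−131.6175)=-0.0736; B=V−Δ·S=15.1537
Node (0,0) S=175.0000: V=(p*·1.1122+(1−p*)·11.3166)/1.01=3.1219; Δ=(1.1122−11.3166)/(190.7500−120.7500)=-0.1458; B=V−Δ·S=28.6329
Each (Δ,B) replicates both successor values, so the strategy is self-financing and V0 is arbitrage-free.

(0,0): Delta=-0.1458 Bond=28.6329
(1,0): Delta=-0.6018 Bond=83.9813
(1,1): Delta=-0.0736 Bond=15.1537
(2,0): Delta=-1.0000 Bond=118.0000
(2,1): Delta=-0.5388 Bond=76.5264
(2,2): Delta=0.0000 Bond=0.0000
V0=3.1219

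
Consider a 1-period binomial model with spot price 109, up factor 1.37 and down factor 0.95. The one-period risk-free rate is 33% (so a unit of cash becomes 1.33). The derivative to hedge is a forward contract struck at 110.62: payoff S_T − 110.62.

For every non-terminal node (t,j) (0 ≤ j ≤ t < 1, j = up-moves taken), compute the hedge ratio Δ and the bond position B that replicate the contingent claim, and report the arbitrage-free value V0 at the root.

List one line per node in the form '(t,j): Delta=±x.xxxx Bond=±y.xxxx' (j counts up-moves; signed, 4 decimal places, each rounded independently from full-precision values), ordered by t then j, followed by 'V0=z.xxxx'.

Under the risk-neutral measure, an up-move has probability p* = (R−d)/(u−d) = 0.9048 and values discount at R = 1.33.
Terminal payoffs: V(1,0)=-7.0700, V(1,1)=38.7100
  t=0,j=0: stock 109.0000 → up 149.3300 (V=38.7100), down 103.5500 (V=-7.0700). Price 25.8271; hedge Δ=1.0000, bond B=-83.1729.
Root portfolio cost Δ·109+B reproduces V0=25.8271.

(0,0): Delta=1.0000 Bond=-83.1729
V0=25.8271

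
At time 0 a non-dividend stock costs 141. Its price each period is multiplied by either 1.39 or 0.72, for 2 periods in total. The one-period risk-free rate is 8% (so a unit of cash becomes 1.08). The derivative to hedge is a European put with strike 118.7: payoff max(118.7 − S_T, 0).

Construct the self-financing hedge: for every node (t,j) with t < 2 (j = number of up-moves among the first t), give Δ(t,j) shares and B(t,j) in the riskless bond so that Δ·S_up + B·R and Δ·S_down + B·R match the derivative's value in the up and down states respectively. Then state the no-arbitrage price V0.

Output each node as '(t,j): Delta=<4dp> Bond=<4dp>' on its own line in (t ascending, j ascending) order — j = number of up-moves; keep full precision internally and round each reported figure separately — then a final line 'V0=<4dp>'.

(0,0): Delta=-0.2068 Bond=37.5316
(1,0): Delta=-0.6705 Bond=87.6061
(1,1): Delta=0.0000 Bond=0.0000
V0=8.3704

No-arbitrage ⇒ martingale measure with p* = (R−d)/(u−d) = 0.5373.
At expiry t=2: V(2,0)=45.6056, V(2,1)=0.0000, V(2,2)=0.0000
(1,0): S=101.5200. Δ = (V_up−V_dn)/(S_up−S_dn) = (0.0000−45.6056)/(141.1128−73.0944) = -0.6705. V = [p*·0.0000 + (1−p*)·45.6056]/1.08 = 19.5381. B = V − Δ·S = 87.6061.
(1,1): S=195.9900. Δ = (V_up−V_dn)/(S_up−S_dn) = (0.0000−0.0000)/(272.4261−141.1128) = 0.0000. V = [p*·0.0000 + (1−p*)·0.0000]/1.08 = 0.0000. B = V − Δ·S = 0.0000.
(0,0): S=141.0000. Δ = (V_up−V_dn)/(S_up−S_dn) = (0.0000−19.5381)/(195.9900−101.5200) = -0.2068. V = [p*·0.0000 + (1−p*)·19.5381]/1.08 = 8.3704. B = V − Δ·S = 37.5316.
Self-financing check: at every node Δ·S+B equals the discounted successor values.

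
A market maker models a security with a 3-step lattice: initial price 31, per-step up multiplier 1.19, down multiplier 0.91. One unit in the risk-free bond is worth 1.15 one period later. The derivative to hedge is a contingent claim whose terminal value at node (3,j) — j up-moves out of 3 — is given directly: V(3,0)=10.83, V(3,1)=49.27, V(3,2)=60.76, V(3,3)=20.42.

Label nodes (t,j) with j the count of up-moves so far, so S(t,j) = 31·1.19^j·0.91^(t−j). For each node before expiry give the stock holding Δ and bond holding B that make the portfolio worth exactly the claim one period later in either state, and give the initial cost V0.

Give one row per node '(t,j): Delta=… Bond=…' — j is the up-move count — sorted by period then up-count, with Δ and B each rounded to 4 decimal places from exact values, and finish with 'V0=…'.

(0,0): Delta=-2.2684 Bond=93.0744
(1,0): Delta=1.6888 Bond=-4.5947
(1,1): Delta=-2.7727 Bond=125.6406
(2,0): Delta=5.3479 Bond=-99.2174
(2,1): Delta=1.2224 Bond=10.3717
(2,2): Delta=-3.2819 Bond=166.8391
V0=22.7552

Under the risk-neutral measure, an up-move has probability p* = (R−d)/(u−d) = 0.8571 and values discount at R = 1.15.
At expiry t=3: V(3,0)=10.8300, V(3,1)=49.2700, V(3,2)=60.7600, V(3,3)=20.4200
  t=2,j=0: stock 25.6711 → up 30.5486 (V=49.2700), down 23.3607 (V=10.8300). Price 38.0683; hedge Δ=5.3479, bond B=-99.2174.
  t=2,j=1: stock 33.5699 → up 39.9482 (V=60.7600), down 30.5486 (V=49.2700). Price 51.4075; hedge Δ=1.2224, bond B=10.3717.
  t=2,j=2: stock 43.8991 → up 52.2399 (V=20.4200), down 39.9482 (V=60.7600). Price 22.7677; hedge Δ=-3.2819, bond B=166.8391.
  t=1,j=0: stock 28.2100 → up 33.5699 (V=51.4075), down 25.6711 (V=38.0683). Price 43.0451; hedge Δ=1.6888, bond B=-4.5947.
  t=1,j=1: stock 36.8900 → up 43.8991 (V=22.7677), down 33.5699 (V=51.4075). Price 23.3557; hedge Δ=-2.7727, bond B=125.6406.
  t=0,j=0: stock 31.0000 → up 36.8900 (V=23.3557), down 28.2100 (V=43.0451). Price 22.7552; hedge Δ=-2.2684, bond B=93.0744.
Self-financing check: at every node Δ·S+B equals the discounted successor values.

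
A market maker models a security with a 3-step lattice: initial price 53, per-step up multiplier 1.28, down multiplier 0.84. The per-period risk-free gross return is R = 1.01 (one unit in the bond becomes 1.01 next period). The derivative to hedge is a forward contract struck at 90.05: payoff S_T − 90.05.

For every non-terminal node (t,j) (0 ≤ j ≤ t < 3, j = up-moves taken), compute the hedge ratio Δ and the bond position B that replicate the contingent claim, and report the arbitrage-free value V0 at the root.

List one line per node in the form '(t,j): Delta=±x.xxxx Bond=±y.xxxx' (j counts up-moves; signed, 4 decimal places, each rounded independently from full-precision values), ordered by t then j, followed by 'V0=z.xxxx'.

Risk-neutral probability p* = (R−d)/(u−d) = (1.01−0.84)/(1.28−0.84) = 0.3864.
Terminal payoffs: V(3,0)=-58.6367, V(3,1)=-42.1821, V(3,2)=-17.1084, V(3,3)=21.0991
(2,0): S=37.3968. Δ = (V_up−V_dn)/(S_up−S_dn) = (-42.1821−-58.6367)/(47.8679−31.4133) = 1.0000. V = [p*·-42.1821 + (1−p*)·-58.6367]/1.01 = -51.7616. B = V − Δ·S = -89.1584.
(2,1): S=56.9856. Δ = (V_up−V_dn)/(S_up−S_dn) = (-17.1084−-42.1821)/(72.9416−47.8679) = 1.0000. V = [p*·-17.1084 + (1−p*)·-42.1821]/1.01 = -32.1728. B = V − Δ·S = -89.1584.
(2,2): S=86.8352. Δ = (V_up−V_dn)/(S_up−S_dn) = (21.0991−-17.1084)/(111.1491−72.9416) = 1.0000. V = [p*·21.0991 + (1−p*)·-17.1084]/1.01 = -2.3232. B = V − Δ·S = -89.1584.
(1,0): S=44.5200. Δ = (V_up−V_dn)/(S_up−S_dn) = (-32.1728−-51.7616)/(56.9856−37.3968) = 1.0000. V = [p*·-32.1728 + (1−p*)·-51.7616]/1.01 = -43.7557. B = V − Δ·S = -88.2757.
(1,1): S=67.8400. Δ = (V_up−V_dn)/(S_up−S_dn) = (-2.3232−-32.1728)/(86.8352−56.9856) = 1.0000. V = [p*·-2.3232 + (1−p*)·-32.1728]/1.01 = -20.4357. B = V − Δ·S = -88.2757.
(0,0): S=53.0000. Δ = (V_up−V_dn)/(S_up−S_dn) = (-20.4357−-43.7557)/(67.8400−44.5200) = 1.0000. V = [p*·-20.4357 + (1−p*)·-43.7557]/1.01 = -34.4016. B = V − Δ·S = -87.4016.
The time-0 hedge costs -34.4016, which is the no-arbitrage price.

(0,0): Delta=1.0000 Bond=-87.4016
(1,0): Delta=1.0000 Bond=-88.2757
(1,1): Delta=1.0000 Bond=-88.2757
(2,0): Delta=1.0000 Bond=-89.1584
(2,1): Delta=1.0000 Bond=-89.1584
(2,2): Delta=1.0000 Bond=-89.1584
V0=-34.4016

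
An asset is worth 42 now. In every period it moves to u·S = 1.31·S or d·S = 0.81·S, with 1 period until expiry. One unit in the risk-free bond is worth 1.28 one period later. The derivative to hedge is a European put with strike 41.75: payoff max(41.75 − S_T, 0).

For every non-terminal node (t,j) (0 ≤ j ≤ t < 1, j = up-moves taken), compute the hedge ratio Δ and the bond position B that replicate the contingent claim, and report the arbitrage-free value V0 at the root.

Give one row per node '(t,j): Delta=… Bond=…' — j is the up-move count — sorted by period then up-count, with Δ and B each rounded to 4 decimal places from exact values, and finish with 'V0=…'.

Under the risk-neutral measure, an up-move has probability p* = (R−d)/(u−d) = 0.9400 and values discount at R = 1.28.
Terminal values V(1,·): V(1,0)=7.7300, V(1,1)=0.0000
  t=0,j=0: stock 42.0000 → up 55.0200 (V=0.0000), down 34.0200 (V=7.7300). Price 0.3623; hedge Δ=-0.3681, bond B=15.8223.
Self-financing check: at every node Δ·S+B equals the discounted successor values.

(0,0): Delta=-0.3681 Bond=15.8223
V0=0.3623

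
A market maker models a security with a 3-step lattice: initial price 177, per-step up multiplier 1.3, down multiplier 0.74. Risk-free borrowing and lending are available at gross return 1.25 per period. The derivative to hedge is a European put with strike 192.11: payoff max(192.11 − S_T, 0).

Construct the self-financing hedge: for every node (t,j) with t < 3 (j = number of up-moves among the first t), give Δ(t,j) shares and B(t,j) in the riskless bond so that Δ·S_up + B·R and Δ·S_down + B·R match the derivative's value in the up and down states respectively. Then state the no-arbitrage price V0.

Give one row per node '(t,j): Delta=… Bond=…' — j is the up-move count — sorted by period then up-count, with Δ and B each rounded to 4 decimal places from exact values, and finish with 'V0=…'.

No-arbitrage ⇒ martingale measure with p* = (R−d)/(u−d) = 0.9107.
Terminal payoffs: V(3,0)=120.3854, V(3,1)=66.1072, V(3,2)=0.0000, V(3,3)=0.0000
Node (2,0) S=96.9252: V=(p*·66.1072+(1−p*)·120.3854)/1.25=56.7628; Δ=(66.1072−120.3854)/(126.0028−71.7246)=-1.0000; B=V−Δ·S=153.6880
Node (2,1) S=170.2740: V=(p*·0.0000+(1−p*)·66.1072)/1.25=4.7219; Δ=(0.0000−66.1072)/(221.3562−126.0028)=-0.6933; B=V−Δ·S=122.7706
Node (2,2) S=299.1300: V=(p*·0.0000+(1−p*)·0.0000)/1.25=0.0000; Δ=(0.0000−0.0000)/(388.8690−221.3562)=0.0000; B=V−Δ·S=0.0000
Node (1,0) S=130.9800: V=(p*·4.7219+(1−p*)·56.7628)/1.25=7.4948; Δ=(4.7219−56.7628)/(170.2740−96.9252)=-0.7095; B=V−Δ·S=100.4249
Node (1,1) S=230.1000: V=(p*·0.0000+(1−p*)·4.7219)/1.25=0.3373; Δ=(0.0000−4.7219)/(299.1300−170.2740)=-0.0366; B=V−Δ·S=8.7693
Node (0,0) S=177.0000: V=(p*·0.3373+(1−p*)·7.4948)/1.25=0.7811; Δ=(0.3373−7.4948)/(230.1000−130.9800)=-0.0722; B=V−Δ·S=13.5623
Root portfolio cost Δ·177+B reproduces V0=0.7811.

(0,0): Delta=-0.0722 Bond=13.5623
(1,0): Delta=-0.7095 Bond=100.4249
(1,1): Delta=-0.0366 Bond=8.7693
(2,0): Delta=-1.0000 Bond=153.6880
(2,1): Delta=-0.6933 Bond=122.7706
(2,2): Delta=0.0000 Bond=0.0000
V0=0.7811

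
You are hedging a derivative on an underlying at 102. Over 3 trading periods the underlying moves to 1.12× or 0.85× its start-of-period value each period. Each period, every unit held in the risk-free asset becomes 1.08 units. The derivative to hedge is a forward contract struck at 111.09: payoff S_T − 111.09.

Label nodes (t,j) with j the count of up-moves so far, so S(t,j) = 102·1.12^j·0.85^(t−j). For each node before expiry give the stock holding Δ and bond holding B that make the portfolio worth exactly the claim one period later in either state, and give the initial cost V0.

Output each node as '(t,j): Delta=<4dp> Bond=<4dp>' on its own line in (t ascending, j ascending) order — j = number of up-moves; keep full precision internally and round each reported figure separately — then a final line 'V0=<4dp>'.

(0,0): Delta=1.0000 Bond=-88.1868
(1,0): Delta=1.0000 Bond=-95.2418
(1,1): Delta=1.0000 Bond=-95.2418
(2,0): Delta=1.0000 Bond=-102.8611
(2,1): Delta=1.0000 Bond=-102.8611
(2,2): Delta=1.0000 Bond=-102.8611
V0=13.8132

Under the risk-neutral measure, an up-move has probability p* = (R−d)/(u−d) = 0.8519 and values discount at R = 1.08.
At expiry t=3: V(3,0)=-48.4493, V(3,1)=-28.5516, V(3,2)=-2.3335, V(3,3)=32.2127
Node (2,0) S=73.6950: V=(p*·-28.5516+(1−p*)·-48.4493)/1.08=-29.1661; Δ=(-28.5516−-48.4493)/(82.5384−62.6407)=1.0000; B=V−Δ·S=-102.8611
Node (2,1) S=97.1040: V=(p*·-2.3335+(1−p*)·-28.5516)/1.08=-5.7571; Δ=(-2.3335−-28.5516)/(108.7565−82.5384)=1.0000; B=V−Δ·S=-102.8611
Node (2,2) S=127.9488: V=(p*·32.2127+(1−p*)·-2.3335)/1.08=25.0877; Δ=(32.2127−-2.3335)/(143.3027−108.7565)=1.0000; B=V−Δ·S=-102.8611
Node (1,0) S=86.7000: V=(p*·-5.7571+(1−p*)·-29.1661)/1.08=-8.5418; Δ=(-5.7571−-29.1661)/(97.1040−73.6950)=1.0000; B=V−Δ·S=-95.2418
Node (1,1) S=114.2400: V=(p*·25.0877+(1−p*)·-5.7571)/1.08=18.9982; Δ=(25.0877−-5.7571)/(127.9488−97.1040)=1.0000; B=V−Δ·S=-95.2418
Node (0,0) S=102.0000: V=(p*·18.9982+(1−p*)·-8.5418)/1.08=13.8132; Δ=(18.9982−-8.5418)/(114.2400−86.7000)=1.0000; B=V−Δ·S=-88.1868
Self-financing check: at every node Δ·S+B equals the discounted successor values.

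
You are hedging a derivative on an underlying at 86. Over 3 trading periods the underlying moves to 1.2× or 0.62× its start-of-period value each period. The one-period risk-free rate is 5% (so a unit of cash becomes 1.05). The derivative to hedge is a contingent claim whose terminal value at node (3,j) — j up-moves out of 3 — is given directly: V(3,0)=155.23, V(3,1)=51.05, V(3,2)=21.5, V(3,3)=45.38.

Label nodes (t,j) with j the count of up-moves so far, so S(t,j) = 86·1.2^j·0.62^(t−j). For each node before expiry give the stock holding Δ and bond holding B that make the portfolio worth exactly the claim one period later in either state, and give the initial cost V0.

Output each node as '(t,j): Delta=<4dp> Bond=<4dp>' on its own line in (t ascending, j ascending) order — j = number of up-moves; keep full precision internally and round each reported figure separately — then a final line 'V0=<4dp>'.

(0,0): Delta=-0.0941 Bond=40.8656
(1,0): Delta=-1.5044 Bond=118.1070
(1,1): Delta=0.1601 Bond=16.6770
(2,0): Delta=-5.4334 Bond=253.8998
(2,1): Delta=-0.7963 Bond=78.7028
(2,2): Delta=0.3325 Bond=-3.8351
V0=32.7741

Under the risk-neutral measure, an up-move has probability p* = (R−d)/(u−d) = 0.7414 and values discount at R = 1.05.
Payoff layer (t=3): V(3,0)=155.2300, V(3,1)=51.0500, V(3,2)=21.5000, V(3,3)=45.3800
Node (2,0) S=33.0584: V=(p*·51.0500+(1−p*)·155.2300)/1.05=74.2791; Δ=(51.0500−155.2300)/(39.6701−20.4962)=-5.4334; B=V−Δ·S=253.8998
Node (2,1) S=63.9840: V=(p*·21.5000+(1−p*)·51.0500)/1.05=27.7545; Δ=(21.5000−51.0500)/(76.7808−39.6701)=-0.7963; B=V−Δ·S=78.7028
Node (2,2) S=123.8400: V=(p*·45.3800+(1−p*)·21.5000)/1.05=37.3373; Δ=(45.3800−21.5000)/(148.6080−76.7808)=0.3325; B=V−Δ·S=-3.8351
Node (1,0) S=53.3200: V=(p*·27.7545+(1−p*)·74.2791)/1.05=37.8921; Δ=(27.7545−74.2791)/(63.9840−33.0584)=-1.5044; B=V−Δ·S=118.1070
Node (1,1) S=103.2000: V=(p*·37.3373+(1−p*)·27.7545)/1.05=33.1990; Δ=(37.3373−27.7545)/(123.8400−63.9840)=0.1601; B=V−Δ·S=16.6770
Node (0,0) S=86.0000: V=(p*·33.1990+(1−p*)·37.8921)/1.05=32.7741; Δ=(33.1990−37.8921)/(103.2000−53.3200)=-0.0941; B=V−Δ·S=40.8656
Root portfolio cost Δ·86+B reproduces V0=32.7741.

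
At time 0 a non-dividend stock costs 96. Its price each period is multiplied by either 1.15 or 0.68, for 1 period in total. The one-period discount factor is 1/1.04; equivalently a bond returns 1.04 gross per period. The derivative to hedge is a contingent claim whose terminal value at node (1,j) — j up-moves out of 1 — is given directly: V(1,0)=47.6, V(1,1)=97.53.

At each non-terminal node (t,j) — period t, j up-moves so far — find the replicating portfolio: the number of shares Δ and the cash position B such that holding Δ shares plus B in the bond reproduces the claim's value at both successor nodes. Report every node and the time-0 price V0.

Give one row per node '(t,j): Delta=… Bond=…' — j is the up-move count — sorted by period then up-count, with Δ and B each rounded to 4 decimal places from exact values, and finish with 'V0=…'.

(0,0): Delta=1.1066 Bond=-23.6915
V0=82.5426

No-arbitrage ⇒ martingale measure with p* = (R−d)/(u−d) = 0.7660.
Terminal payoffs: V(1,0)=47.6000, V(1,1)=97.5300
(0,0): S=96.0000. Δ = (V_up−V_dn)/(S_up−S_dn) = (97.5300−47.6000)/(110.4000−65.2800) = 1.1066. V = [p*·97.5300 + (1−p*)·47.6000]/1.04 = 82.5426. B = V − Δ·S = -23.6915.
Root portfolio cost Δ·96+B reproduces V0=82.5426.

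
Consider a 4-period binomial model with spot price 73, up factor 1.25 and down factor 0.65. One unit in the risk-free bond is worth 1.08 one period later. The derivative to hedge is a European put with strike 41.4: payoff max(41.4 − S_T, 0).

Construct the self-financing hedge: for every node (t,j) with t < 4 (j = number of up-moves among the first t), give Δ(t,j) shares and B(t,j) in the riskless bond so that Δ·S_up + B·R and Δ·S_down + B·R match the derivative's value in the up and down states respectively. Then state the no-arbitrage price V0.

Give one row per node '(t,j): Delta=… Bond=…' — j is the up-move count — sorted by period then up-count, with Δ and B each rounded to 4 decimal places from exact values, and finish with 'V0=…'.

Risk-neutral probability p* = (R−d)/(u−d) = (1.08−0.65)/(1.25−0.65) = 0.7167.
Terminal payoffs: V(4,0)=28.3690, V(4,1)=16.3405, V(4,2)=0.0000, V(4,3)=0.0000, V(4,4)=0.0000
Node (3,0) S=20.0476: V=(p*·16.3405+(1−p*)·28.3690)/1.08=18.2857; Δ=(16.3405−28.3690)/(25.0595−13.0310)=-1.0000; B=V−Δ·S=38.3333
Node (3,1) S=38.5531: V=(p*·0.0000+(1−p*)·16.3405)/1.08=4.2869; Δ=(0.0000−16.3405)/(48.1914−25.0595)=-0.7064; B=V−Δ·S=31.5210
Node (3,2) S=74.1406: V=(p*·0.0000+(1−p*)·0.0000)/1.08=0.0000; Δ=(0.0000−0.0000)/(92.6758−48.1914)=0.0000; B=V−Δ·S=0.0000
Node (3,3) S=142.5781: V=(p*·0.0000+(1−p*)·0.0000)/1.08=0.0000; Δ=(0.0000−0.0000)/(178.2227−92.6758)=0.0000; B=V−Δ·S=0.0000
Node (2,0) S=30.8425: V=(p*·4.2869+(1−p*)·18.2857)/1.08=7.6418; Δ=(4.2869−18.2857)/(38.5531−20.0476)=-0.7565; B=V−Δ·S=30.9733
Node (2,1) S=59.3125: V=(p*·0.0000+(1−p*)·4.2869)/1.08=1.1246; Δ=(0.0000−4.2869)/(74.1406−38.5531)=-0.1205; B=V−Δ·S=8.2694
Node (2,2) S=114.0625: V=(p*·0.0000+(1−p*)·0.0000)/1.08=0.0000; Δ=(0.0000−0.0000)/(142.5781−74.1406)=0.0000; B=V−Δ·S=0.0000
Node (1,0) S=47.4500: V=(p*·1.1246+(1−p*)·7.6418)/1.08=2.7511; Δ=(1.1246−7.6418)/(59.3125−30.8425)=-0.2289; B=V−Δ·S=13.6131
Node (1,1) S=91.2500: V=(p*·0.0000+(1−p*)·1.1246)/1.08=0.2950; Δ=(0.0000−1.1246)/(114.0625−59.3125)=-0.0205; B=V−Δ·S=2.1694
Node (0,0) S=73.0000: V=(p*·0.2950+(1−p*)·2.7511)/1.08=0.9175; Δ=(0.2950−2.7511)/(91.2500−47.4500)=-0.0561; B=V−Δ·S=5.0109
Root portfolio cost Δ·73+B reproduces V0=0.9175.

(0,0): Delta=-0.0561 Bond=5.0109
(1,0): Delta=-0.2289 Bond=13.6131
(1,1): Delta=-0.0205 Bond=2.1694
(2,0): Delta=-0.7565 Bond=30.9733
(2,1): Delta=-0.1205 Bond=8.2694
(2,2): Delta=0.0000 Bond=0.0000
(3,0): Delta=-1.0000 Bond=38.3333
(3,1): Delta=-0.7064 Bond=31.5210
(3,2): Delta=0.0000 Bond=0.0000
(3,3): Delta=0.0000 Bond=0.0000
V0=0.9175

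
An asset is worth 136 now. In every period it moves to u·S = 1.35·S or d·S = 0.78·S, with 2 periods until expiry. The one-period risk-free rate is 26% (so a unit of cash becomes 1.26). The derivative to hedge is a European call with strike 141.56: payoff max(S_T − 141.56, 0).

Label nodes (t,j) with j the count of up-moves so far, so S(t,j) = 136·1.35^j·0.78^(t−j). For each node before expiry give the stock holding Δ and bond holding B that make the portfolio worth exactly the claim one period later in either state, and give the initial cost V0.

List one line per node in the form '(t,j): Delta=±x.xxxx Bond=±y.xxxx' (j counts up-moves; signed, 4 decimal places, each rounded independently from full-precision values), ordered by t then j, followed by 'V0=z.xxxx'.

Risk-neutral probability p* = (R−d)/(u−d) = (1.26−0.78)/(1.35−0.78) = 0.8421.
At expiry t=2: V(2,0)=0.0000, V(2,1)=1.6480, V(2,2)=106.3000
  t=1,j=0: stock 106.0800 → up 143.2080 (V=1.6480), down 82.7424 (V=0.0000). Price 1.1014; hedge Δ=0.0273, bond B=-1.7898.
  t=1,j=1: stock 183.6000 → up 247.8600 (V=106.3000), down 143.2080 (V=1.6480). Price 71.2508; hedge Δ=1.0000, bond B=-112.3492.
  t=0,j=0: stock 136.0000 → up 183.6000 (V=71.2508), down 106.0800 (V=1.1014). Price 47.7576; hedge Δ=0.9049, bond B=-75.3115.
Check: Δ(0,0)·S0 + B(0,0) = 47.7576 = V0.

(0,0): Delta=0.9049 Bond=-75.3115
(1,0): Delta=0.0273 Bond=-1.7898
(1,1): Delta=1.0000 Bond=-112.3492
V0=47.7576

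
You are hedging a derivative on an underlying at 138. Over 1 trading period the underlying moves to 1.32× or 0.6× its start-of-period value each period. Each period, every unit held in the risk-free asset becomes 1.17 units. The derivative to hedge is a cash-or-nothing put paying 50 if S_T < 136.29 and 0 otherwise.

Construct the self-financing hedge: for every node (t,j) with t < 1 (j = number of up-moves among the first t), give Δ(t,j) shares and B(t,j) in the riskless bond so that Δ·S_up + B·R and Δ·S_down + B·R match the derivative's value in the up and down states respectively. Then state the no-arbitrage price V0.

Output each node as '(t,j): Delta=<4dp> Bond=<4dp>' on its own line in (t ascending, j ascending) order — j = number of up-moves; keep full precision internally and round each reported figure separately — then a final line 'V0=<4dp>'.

Since d<R<u, set p* = (R−d)/(u−d) = 0.7917; price each node as the discounted p*-expectation of its children.
Terminal values V(1,·): V(1,0)=50.0000, V(1,1)=0.0000
Node (0,0) S=138.0000: V=(p*·0.0000+(1−p*)·50.0000)/1.17=8.9031; Δ=(0.0000−50.0000)/(182.1600−82.8000)=-0.5032; B=V−Δ·S=78.3476
The time-0 hedge costs 8.9031, which is the no-arbitrage price.

(0,0): Delta=-0.5032 Bond=78.3476
V0=8.9031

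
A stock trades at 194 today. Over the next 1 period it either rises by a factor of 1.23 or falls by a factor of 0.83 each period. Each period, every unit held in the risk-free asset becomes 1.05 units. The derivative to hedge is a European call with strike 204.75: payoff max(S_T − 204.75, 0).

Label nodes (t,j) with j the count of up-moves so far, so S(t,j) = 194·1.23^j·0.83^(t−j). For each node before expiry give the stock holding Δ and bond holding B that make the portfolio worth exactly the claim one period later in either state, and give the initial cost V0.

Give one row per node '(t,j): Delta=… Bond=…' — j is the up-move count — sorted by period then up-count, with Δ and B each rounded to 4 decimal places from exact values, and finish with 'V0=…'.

Since d<R<u, set p* = (R−d)/(u−d) = 0.5500; price each node as the discounted p*-expectation of its children.
Terminal values V(1,·): V(1,0)=0.0000, V(1,1)=33.8700
  t=0,j=0: stock 194.0000 → up 238.6200 (V=33.8700), down 161.0200 (V=0.0000). Price 17.7414; hedge Δ=0.4365, bond B=-66.9336.
The time-0 hedge costs 17.7414, which is the no-arbitrage price.

(0,0): Delta=0.4365 Bond=-66.9336
V0=17.7414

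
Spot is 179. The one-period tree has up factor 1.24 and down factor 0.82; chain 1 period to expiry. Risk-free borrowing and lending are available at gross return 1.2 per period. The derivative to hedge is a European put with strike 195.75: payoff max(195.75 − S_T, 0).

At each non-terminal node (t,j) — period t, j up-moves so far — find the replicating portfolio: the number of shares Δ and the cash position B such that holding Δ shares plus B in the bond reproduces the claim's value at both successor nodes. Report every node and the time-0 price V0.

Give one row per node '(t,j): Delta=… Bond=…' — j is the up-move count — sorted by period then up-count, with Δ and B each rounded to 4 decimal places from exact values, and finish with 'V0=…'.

(0,0): Delta=-0.6514 Bond=120.4817
V0=3.8865

No-arbitrage ⇒ martingale measure with p* = (R−d)/(u−d) = 0.9048.
At expiry t=1: V(1,0)=48.9700, V(1,1)=0.0000
  t=0,j=0: stock 179.0000 → up 221.9600 (V=0.0000), down 146.7800 (V=48.9700). Price 3.8865; hedge Δ=-0.6514, bond B=120.4817.
Root portfolio cost Δ·179+B reproduces V0=3.8865.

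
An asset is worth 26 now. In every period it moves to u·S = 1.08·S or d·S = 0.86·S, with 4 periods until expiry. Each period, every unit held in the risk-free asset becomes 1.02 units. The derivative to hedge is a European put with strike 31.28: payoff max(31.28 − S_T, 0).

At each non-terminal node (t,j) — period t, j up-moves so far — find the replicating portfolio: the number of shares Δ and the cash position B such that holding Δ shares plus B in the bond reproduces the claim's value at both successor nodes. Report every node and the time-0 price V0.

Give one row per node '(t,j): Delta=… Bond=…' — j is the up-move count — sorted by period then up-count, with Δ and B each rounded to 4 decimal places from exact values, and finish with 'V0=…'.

Risk-neutral probability p* = (R−d)/(u−d) = (1.02−0.86)/(1.08−0.86) = 0.7273.
At expiry t=4: V(4,0)=17.0578, V(4,1)=13.4195, V(4,2)=8.8506, V(4,3)=3.1128, V(4,4)=0.0000
Node (3,0) S=16.5375: V=(p*·13.4195+(1−p*)·17.0578)/1.02=14.1292; Δ=(13.4195−17.0578)/(17.8605−14.2222)=-1.0000; B=V−Δ·S=30.6667
Node (3,1) S=20.7680: V=(p*·8.8506+(1−p*)·13.4195)/1.02=9.8987; Δ=(8.8506−13.4195)/(22.4294−17.8605)=-1.0000; B=V−Δ·S=30.6667
Node (3,2) S=26.0807: V=(p*·3.1128+(1−p*)·8.8506)/1.02=4.5860; Δ=(3.1128−8.8506)/(28.1672−22.4294)=-1.0000; B=V−Δ·S=30.6667
Node (3,3) S=32.7525: V=(p*·0.0000+(1−p*)·3.1128)/1.02=0.8323; Δ=(0.0000−3.1128)/(35.3727−28.1672)=-0.4320; B=V−Δ·S=14.9816
Node (2,0) S=19.2296: V=(p*·9.8987+(1−p*)·14.1292)/1.02=10.8358; Δ=(9.8987−14.1292)/(20.7680−16.5375)=-1.0000; B=V−Δ·S=30.0654
Node (2,1) S=24.1488: V=(p*·4.5860+(1−p*)·9.8987)/1.02=5.9166; Δ=(4.5860−9.8987)/(26.0807−20.7680)=-1.0000; B=V−Δ·S=30.0654
Node (2,2) S=30.3264: V=(p*·0.8323+(1−p*)·4.5860)/1.02=1.8196; Δ=(0.8323−4.5860)/(32.7525−26.0807)=-0.5626; B=V−Δ·S=18.8817
Node (1,0) S=22.3600: V=(p*·5.9166+(1−p*)·10.8358)/1.02=7.1158; Δ=(5.9166−10.8358)/(24.1488−19.2296)=-1.0000; B=V−Δ·S=29.4758
Node (1,1) S=28.0800: V=(p*·1.8196+(1−p*)·5.9166)/1.02=2.8794; Δ=(1.8196−5.9166)/(30.3264−24.1488)=-0.6632; B=V−Δ·S=21.5018
Node (0,0) S=26.0000: V=(p*·2.8794+(1−p*)·7.1158)/1.02=3.9557; Δ=(2.8794−7.1158)/(28.0800−22.3600)=-0.7406; B=V−Δ·S=23.2123
Each (Δ,B) replicates both successor values, so the strategy is self-financing and V0 is arbitrage-free.

(0,0): Delta=-0.7406 Bond=23.2123
(1,0): Delta=-1.0000 Bond=29.4758
(1,1): Delta=-0.6632 Bond=21.5018
(2,0): Delta=-1.0000 Bond=30.0654
(2,1): Delta=-1.0000 Bond=30.0654
(2,2): Delta=-0.5626 Bond=18.8817
(3,0): Delta=-1.0000 Bond=30.6667
(3,1): Delta=-1.0000 Bond=30.6667
(3,2): Delta=-1.0000 Bond=30.6667
(3,3): Delta=-0.4320 Bond=14.9816
V0=3.9557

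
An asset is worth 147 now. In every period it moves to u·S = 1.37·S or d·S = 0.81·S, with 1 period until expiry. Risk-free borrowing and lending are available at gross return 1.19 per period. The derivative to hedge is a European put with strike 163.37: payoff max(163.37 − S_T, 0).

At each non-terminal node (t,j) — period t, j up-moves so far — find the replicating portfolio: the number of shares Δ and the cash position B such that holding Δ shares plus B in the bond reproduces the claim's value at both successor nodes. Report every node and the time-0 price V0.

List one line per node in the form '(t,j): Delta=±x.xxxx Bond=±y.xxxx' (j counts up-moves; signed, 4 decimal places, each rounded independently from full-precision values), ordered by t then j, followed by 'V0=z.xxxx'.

(0,0): Delta=-0.5381 Bond=91.0729
V0=11.9658

Risk-neutral probability p* = (R−d)/(u−d) = (1.19−0.81)/(1.37−0.81) = 0.6786.
Terminal payoffs: V(1,0)=44.3000, V(1,1)=0.0000
Node (0,0) S=147.0000: V=(p*·0.0000+(1−p*)·44.3000)/1.19=11.9658; Δ=(0.0000−44.3000)/(201.3900−119.0700)=-0.5381; B=V−Δ·S=91.0729
Self-financing check: at every node Δ·S+B equals the discounted successor values.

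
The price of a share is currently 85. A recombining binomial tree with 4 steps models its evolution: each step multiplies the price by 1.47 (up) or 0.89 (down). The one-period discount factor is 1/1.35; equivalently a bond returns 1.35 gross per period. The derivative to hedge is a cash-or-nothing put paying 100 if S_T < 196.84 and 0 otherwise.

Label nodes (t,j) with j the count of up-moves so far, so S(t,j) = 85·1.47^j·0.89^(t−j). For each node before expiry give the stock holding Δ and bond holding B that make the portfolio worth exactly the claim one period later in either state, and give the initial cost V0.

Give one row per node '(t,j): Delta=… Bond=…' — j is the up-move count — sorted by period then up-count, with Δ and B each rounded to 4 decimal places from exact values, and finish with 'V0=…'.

(0,0): Delta=-0.3219 Bond=33.1242
(1,0): Delta=-0.7866 Bond=79.8744
(1,1): Delta=-0.2485 Bond=35.5464
(2,0): Delta=0.0000 Bond=54.8697
(2,1): Delta=-0.9108 Bond=121.6463
(2,2): Delta=-0.1439 Bond=28.7723
(3,0): Delta=0.0000 Bond=74.0741
(3,1): Delta=0.0000 Bond=74.0741
(3,2): Delta=-1.0547 Bond=187.7395
(3,3): Delta=0.0000 Bond=0.0000
V0=5.7649

Under the risk-neutral measure, an up-move has probability p* = (R−d)/(u−d) = 0.7931 and values discount at R = 1.35.
Terminal payoffs: V(4,0)=100.0000, V(4,1)=100.0000, V(4,2)=100.0000, V(4,3)=0.0000, V(4,4)=0.0000
Node (3,0) S=59.9224: V=(p*·100.0000+(1−p*)·100.0000)/1.35=74.0741; Δ=(100.0000−100.0000)/(88.0859−53.3309)=0.0000; B=V−Δ·S=74.0741
Node (3,1) S=98.9729: V=(p*·100.0000+(1−p*)·100.0000)/1.35=74.0741; Δ=(100.0000−100.0000)/(145.4902−88.0859)=0.0000; B=V−Δ·S=74.0741
Node (3,2) S=163.4721: V=(p*·0.0000+(1−p*)·100.0000)/1.35=15.3257; Δ=(0.0000−100.0000)/(240.3040−145.4902)=-1.0547; B=V−Δ·S=187.7395
Node (3,3) S=270.0045: V=(p*·0.0000+(1−p*)·0.0000)/1.35=0.0000; Δ=(0.0000−0.0000)/(396.9065−240.3040)=0.0000; B=V−Δ·S=0.0000
Node (2,0) S=67.3285: V=(p*·74.0741+(1−p*)·74.0741)/1.35=54.8697; Δ=(74.0741−74.0741)/(98.9729−59.9224)=0.0000; B=V−Δ·S=54.8697
Node (2,1) S=111.2055: V=(p*·15.3257+(1−p*)·74.0741)/1.35=20.3559; Δ=(15.3257−74.0741)/(163.4721−98.9729)=-0.9108; B=V−Δ·S=121.6463
Node (2,2) S=183.6765: V=(p*·0.0000+(1−p*)·15.3257)/1.35=2.3488; Δ=(0.0000−15.3257)/(270.0045−163.4721)=-0.1439; B=V−Δ·S=28.7723
Node (1,0) S=75.6500: V=(p*·20.3559+(1−p*)·54.8697)/1.35=20.3679; Δ=(20.3559−54.8697)/(111.2055−67.3285)=-0.7866; B=V−Δ·S=79.8744
Node (1,1) S=124.9500: V=(p*·2.3488+(1−p*)·20.3559)/1.35=4.4995; Δ=(2.3488−20.3559)/(183.6765−111.2055)=-0.2485; B=V−Δ·S=35.5464
Node (0,0) S=85.0000: V=(p*·4.4995+(1−p*)·20.3679)/1.35=5.7649; Δ=(4.4995−20.3679)/(124.9500−75.6500)=-0.3219; B=V−Δ·S=33.1242
Self-financing check: at every node Δ·S+B equals the discounted successor values.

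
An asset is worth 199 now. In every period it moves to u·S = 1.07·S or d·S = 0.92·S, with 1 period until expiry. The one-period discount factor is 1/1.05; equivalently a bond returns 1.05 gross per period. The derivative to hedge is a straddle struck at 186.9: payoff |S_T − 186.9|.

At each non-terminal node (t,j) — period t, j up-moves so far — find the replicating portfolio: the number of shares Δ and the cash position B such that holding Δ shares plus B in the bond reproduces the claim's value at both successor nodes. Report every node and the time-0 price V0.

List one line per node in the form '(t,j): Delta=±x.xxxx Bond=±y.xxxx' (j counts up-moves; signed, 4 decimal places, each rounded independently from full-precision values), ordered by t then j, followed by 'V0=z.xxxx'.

No-arbitrage ⇒ martingale measure with p* = (R−d)/(u−d) = 0.8667.
Terminal values V(1,·): V(1,0)=3.8200, V(1,1)=26.0300
  t=0,j=0: stock 199.0000 → up 212.9300 (V=26.0300), down 183.0800 (V=3.8200). Price 21.9702; hedge Δ=0.7441, bond B=-126.0965.
Each (Δ,B) replicates both successor values, so the strategy is self-financing and V0 is arbitrage-free.

(0,0): Delta=0.7441 Bond=-126.0965
V0=21.9702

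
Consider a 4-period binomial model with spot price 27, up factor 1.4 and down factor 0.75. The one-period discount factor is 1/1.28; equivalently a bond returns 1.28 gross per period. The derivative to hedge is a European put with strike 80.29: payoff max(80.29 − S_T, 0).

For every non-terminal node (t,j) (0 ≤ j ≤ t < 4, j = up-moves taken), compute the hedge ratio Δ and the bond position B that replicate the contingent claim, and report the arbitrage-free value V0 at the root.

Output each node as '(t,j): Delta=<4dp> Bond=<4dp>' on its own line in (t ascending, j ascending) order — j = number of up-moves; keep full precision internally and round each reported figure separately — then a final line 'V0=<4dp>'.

(0,0): Delta=-0.6548 Bond=24.4499
(1,0): Delta=-1.0000 Bond=38.2853
(1,1): Delta=-0.6130 Bond=29.7134
(2,0): Delta=-1.0000 Bond=49.0051
(2,1): Delta=-1.0000 Bond=49.0051
(2,2): Delta=-0.5660 Bond=35.5489
(3,0): Delta=-1.0000 Bond=62.7266
(3,1): Delta=-1.0000 Bond=62.7266
(3,2): Delta=-1.0000 Bond=62.7266
(3,3): Delta=-0.5134 Bond=41.6029
V0=6.7691

No-arbitrage ⇒ martingale measure with p* = (R−d)/(u−d) = 0.8154.
At expiry t=4: V(4,0)=71.7470, V(4,1)=64.3431, V(4,2)=50.5225, V(4,3)=24.7240, V(4,4)=0.0000
  t=3,j=0: stock 11.3906 → up 15.9469 (V=64.3431), down 8.5430 (V=71.7470). Price 51.3359; hedge Δ=-1.0000, bond B=62.7266.
  t=3,j=1: stock 21.2625 → up 29.7675 (V=50.5225), down 15.9469 (V=64.3431). Price 41.4641; hedge Δ=-1.0000, bond B=62.7266.
  t=3,j=2: stock 39.6900 → up 55.5660 (V=24.7240), down 29.7675 (V=50.5225). Price 23.0366; hedge Δ=-1.0000, bond B=62.7266.
  t=3,j=3: stock 74.0880 → up 103.7232 (V=0.0000), down 55.5660 (V=24.7240). Price 3.5660; hedge Δ=-0.5134, bond B=41.6029.
  t=2,j=0: stock 15.1875 → up 21.2625 (V=41.4641), down 11.3906 (V=51.3359). Price 33.8176; hedge Δ=-1.0000, bond B=49.0051.
  t=2,j=1: stock 28.3500 → up 39.6900 (V=23.0366), down 21.2625 (V=41.4641). Price 20.6551; hedge Δ=-1.0000, bond B=49.0051.
  t=2,j=2: stock 52.9200 → up 74.0880 (V=3.5660), down 39.6900 (V=23.0366). Price 5.5942; hedge Δ=-0.5660, bond B=35.5489.
  t=1,j=0: stock 20.2500 → up 28.3500 (V=20.6551), down 15.1875 (V=33.8176). Price 18.0353; hedge Δ=-1.0000, bond B=38.2853.
  t=1,j=1: stock 37.8000 → up 52.9200 (V=5.5942), down 28.3500 (V=20.6551). Price 6.5427; hedge Δ=-0.6130, bond B=29.7134.
  t=0,j=0: stock 27.0000 → up 37.8000 (V=6.5427), down 20.2500 (V=18.0353). Price 6.7691; hedge Δ=-0.6548, bond B=24.4499.
Check: Δ(0,0)·S0 + B(0,0) = 6.7691 = V0.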